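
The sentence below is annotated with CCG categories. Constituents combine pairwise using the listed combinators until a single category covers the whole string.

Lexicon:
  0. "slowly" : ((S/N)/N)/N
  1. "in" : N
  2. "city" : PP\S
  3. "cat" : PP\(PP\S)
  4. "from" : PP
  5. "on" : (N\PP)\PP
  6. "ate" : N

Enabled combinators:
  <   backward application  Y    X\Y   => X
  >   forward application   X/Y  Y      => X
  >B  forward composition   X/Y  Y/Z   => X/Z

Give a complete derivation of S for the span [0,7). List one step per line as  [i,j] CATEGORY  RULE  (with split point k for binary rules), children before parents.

[0,1] ((S/N)/N)/N  lex  "slowly"
[1,2] N  lex  "in"
[0,2] (S/N)/N  >  k=1
[2,3] PP\S  lex  "city"
[3,4] PP\(PP\S)  lex  "cat"
[2,4] PP  <  k=3
[4,5] PP  lex  "from"
[5,6] (N\PP)\PP  lex  "on"
[4,6] N\PP  <  k=5
[2,6] N  <  k=4
[0,6] S/N  >  k=2
[6,7] N  lex  "ate"
[0,7] S  >  k=6

[0,7] S   >
  [0,6] S/N   >
    [0,2] (S/N)/N   >
      [0,1] "slowly" : ((S/N)/N)/N
      [1,2] "in" : N
    [2,6] N   <
      [2,4] PP   <
        [2,3] "city" : PP\S
        [3,4] "cat" : PP\(PP\S)
      [4,6] N\PP   <
        [4,5] "from" : PP
        [5,6] "on" : (N\PP)\PP
  [6,7] "ate" : N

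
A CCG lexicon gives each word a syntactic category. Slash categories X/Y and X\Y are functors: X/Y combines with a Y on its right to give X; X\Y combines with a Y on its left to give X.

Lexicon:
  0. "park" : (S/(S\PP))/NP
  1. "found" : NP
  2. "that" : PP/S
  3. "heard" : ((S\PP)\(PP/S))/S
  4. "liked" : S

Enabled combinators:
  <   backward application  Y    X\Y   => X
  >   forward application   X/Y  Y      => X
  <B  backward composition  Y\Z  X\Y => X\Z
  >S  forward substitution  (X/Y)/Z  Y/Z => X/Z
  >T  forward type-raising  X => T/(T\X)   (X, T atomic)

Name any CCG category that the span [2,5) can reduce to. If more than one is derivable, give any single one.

[0,5] S   >
  [0,2] S/(S\PP)   >
    [0,1] "park" : (S/(S\PP))/NP
    [1,2] "found" : NP
  [2,5] S\PP   <
    [2,3] "that" : PP/S
    [3,5] (S\PP)\(PP/S)   >
      [3,4] "heard" : ((S\PP)\(PP/S))/S
      [4,5] "liked" : S

S\PP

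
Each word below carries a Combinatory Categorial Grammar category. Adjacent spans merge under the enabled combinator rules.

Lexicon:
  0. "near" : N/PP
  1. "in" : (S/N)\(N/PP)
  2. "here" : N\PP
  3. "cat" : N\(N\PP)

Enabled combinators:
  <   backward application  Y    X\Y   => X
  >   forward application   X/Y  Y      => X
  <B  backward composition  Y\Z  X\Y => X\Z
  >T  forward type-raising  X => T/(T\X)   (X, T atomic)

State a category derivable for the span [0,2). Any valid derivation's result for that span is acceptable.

[0,4] S   >
  [0,2] S/N   <
    [0,1] "near" : N/PP
    [1,2] "in" : (S/N)\(N/PP)
  [2,4] N   <
    [2,3] "here" : N\PP
    [3,4] "cat" : N\(N\PP)

S/N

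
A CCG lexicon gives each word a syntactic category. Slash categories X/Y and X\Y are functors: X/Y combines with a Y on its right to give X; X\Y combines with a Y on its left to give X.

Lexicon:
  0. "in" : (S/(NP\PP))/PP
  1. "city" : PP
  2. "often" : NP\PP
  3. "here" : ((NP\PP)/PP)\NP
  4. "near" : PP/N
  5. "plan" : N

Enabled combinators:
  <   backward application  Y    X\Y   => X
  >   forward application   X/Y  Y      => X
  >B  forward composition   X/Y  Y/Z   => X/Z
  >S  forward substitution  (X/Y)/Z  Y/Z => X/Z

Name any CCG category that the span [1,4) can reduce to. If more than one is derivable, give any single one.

(NP\PP)/PP

[0,6] S   >
  [0,4] S/PP   >S
    [0,1] "in" : (S/(NP\PP))/PP
    [1,4] (NP\PP)/PP   <
      [1,3] NP   <
        [1,2] "city" : PP
        [2,3] "often" : NP\PP
      [3,4] "here" : ((NP\PP)/PP)\NP
  [4,6] PP   >
    [4,5] "near" : PP/N
    [5,6] "plan" : N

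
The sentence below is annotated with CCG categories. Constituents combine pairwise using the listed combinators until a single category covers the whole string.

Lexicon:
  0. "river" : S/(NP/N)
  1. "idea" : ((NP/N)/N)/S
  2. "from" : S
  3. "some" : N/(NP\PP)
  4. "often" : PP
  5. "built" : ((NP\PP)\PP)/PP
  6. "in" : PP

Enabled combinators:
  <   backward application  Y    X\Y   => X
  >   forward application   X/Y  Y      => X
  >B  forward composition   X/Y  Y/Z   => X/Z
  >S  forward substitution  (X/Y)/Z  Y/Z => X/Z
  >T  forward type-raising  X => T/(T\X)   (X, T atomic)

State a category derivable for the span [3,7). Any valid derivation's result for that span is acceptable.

[0,7] S   >
  [0,3] S/N   >B
    [0,1] "river" : S/(NP/N)
    [1,3] (NP/N)/N   >
      [1,2] "idea" : ((NP/N)/N)/S
      [2,3] "from" : S
  [3,7] N   >
    [3,4] "some" : N/(NP\PP)
    [4,7] NP\PP   <
      [4,5] "often" : PP
      [5,7] (NP\PP)\PP   >
        [5,6] "built" : ((NP\PP)\PP)/PP
        [6,7] "in" : PP

N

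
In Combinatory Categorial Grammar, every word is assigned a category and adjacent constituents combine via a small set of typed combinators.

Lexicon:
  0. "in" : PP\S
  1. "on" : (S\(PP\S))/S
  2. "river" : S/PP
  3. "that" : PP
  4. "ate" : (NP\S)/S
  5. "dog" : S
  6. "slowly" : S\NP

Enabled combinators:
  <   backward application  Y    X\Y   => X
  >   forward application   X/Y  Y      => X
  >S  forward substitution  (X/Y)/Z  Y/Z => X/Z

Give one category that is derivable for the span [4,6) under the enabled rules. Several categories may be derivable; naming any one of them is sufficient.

NP\S

[0,7] S   <
  [0,6] NP   <
    [0,4] S   <
      [0,1] "in" : PP\S
      [1,4] S\(PP\S)   >
        [1,2] "on" : (S\(PP\S))/S
        [2,4] S   >
          [2,3] "river" : S/PP
          [3,4] "that" : PP
    [4,6] NP\S   >
      [4,5] "ate" : (NP\S)/S
      [5,6] "dog" : S
  [6,7] "slowly" : S\NP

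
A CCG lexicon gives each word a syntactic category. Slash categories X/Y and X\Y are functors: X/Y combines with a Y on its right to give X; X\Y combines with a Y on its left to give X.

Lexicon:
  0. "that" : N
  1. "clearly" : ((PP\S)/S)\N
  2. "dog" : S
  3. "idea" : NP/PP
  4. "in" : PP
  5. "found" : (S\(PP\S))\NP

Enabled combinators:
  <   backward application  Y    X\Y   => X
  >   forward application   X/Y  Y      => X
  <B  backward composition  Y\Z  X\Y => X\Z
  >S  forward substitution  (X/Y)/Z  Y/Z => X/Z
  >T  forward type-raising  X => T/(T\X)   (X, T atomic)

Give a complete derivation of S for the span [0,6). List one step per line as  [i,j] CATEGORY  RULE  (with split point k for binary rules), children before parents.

[0,1] N  lex  "that"
[1,2] ((PP\S)/S)\N  lex  "clearly"
[0,2] (PP\S)/S  <  k=1
[2,3] S  lex  "dog"
[0,3] PP\S  >  k=2
[3,4] NP/PP  lex  "idea"
[4,5] PP  lex  "in"
[3,5] NP  >  k=4
[5,6] (S\(PP\S))\NP  lex  "found"
[3,6] S\(PP\S)  <  k=5
[0,6] S  <  k=3

[0,6] S   <
  [0,3] PP\S   >
    [0,2] (PP\S)/S   <
      [0,1] "that" : N
      [1,2] "clearly" : ((PP\S)/S)\N
    [2,3] "dog" : S
  [3,6] S\(PP\S)   <
    [3,5] NP   >
      [3,4] "idea" : NP/PP
      [4,5] "in" : PP
    [5,6] "found" : (S\(PP\S))\NP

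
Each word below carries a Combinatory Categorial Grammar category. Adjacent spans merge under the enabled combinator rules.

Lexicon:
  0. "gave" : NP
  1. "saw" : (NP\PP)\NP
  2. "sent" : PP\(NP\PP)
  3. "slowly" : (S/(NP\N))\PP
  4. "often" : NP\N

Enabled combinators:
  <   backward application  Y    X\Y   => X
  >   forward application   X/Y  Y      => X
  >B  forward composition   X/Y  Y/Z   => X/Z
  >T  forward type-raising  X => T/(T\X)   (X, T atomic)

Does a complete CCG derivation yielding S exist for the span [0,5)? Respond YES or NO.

[0,5] S   >
  [0,4] S/(NP\N)   <
    [0,3] PP   <
      [0,2] NP\PP   <
        [0,1] "gave" : NP
        [1,2] "saw" : (NP\PP)\NP
      [2,3] "sent" : PP\(NP\PP)
    [3,4] "slowly" : (S/(NP\N))\PP
  [4,5] "often" : NP\N

YES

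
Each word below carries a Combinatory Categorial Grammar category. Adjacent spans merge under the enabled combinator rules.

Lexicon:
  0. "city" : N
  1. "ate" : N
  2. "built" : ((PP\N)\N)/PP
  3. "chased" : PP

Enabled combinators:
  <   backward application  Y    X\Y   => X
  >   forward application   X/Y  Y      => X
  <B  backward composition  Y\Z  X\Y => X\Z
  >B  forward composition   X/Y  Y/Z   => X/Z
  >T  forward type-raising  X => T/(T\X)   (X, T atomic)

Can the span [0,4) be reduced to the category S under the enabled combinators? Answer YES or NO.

NO

N N ((PP\N)\N)/PP PP
CKY chart[0,4] = {N/(N\PP), NP/(NP\PP), PP, PP/(PP\PP), S/(S\PP)}; S ∉ chart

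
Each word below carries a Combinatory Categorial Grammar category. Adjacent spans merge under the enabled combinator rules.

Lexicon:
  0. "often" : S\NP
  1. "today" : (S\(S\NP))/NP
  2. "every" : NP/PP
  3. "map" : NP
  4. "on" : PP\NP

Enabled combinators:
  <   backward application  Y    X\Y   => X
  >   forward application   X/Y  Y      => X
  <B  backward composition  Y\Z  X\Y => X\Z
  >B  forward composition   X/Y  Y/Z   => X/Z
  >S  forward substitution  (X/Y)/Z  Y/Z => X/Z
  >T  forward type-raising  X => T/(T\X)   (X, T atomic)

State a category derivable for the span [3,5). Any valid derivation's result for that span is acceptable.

PP

[0,5] S   <
  [0,1] "often" : S\NP
  [1,5] S\(S\NP)   >
    [1,2] "today" : (S\(S\NP))/NP
    [2,5] NP   >
      [2,3] "every" : NP/PP
      [3,5] PP   >
        [3,4] PP/(PP\NP)   >T
          [3,4] "map" : NP
        [4,5] "on" : PP\NP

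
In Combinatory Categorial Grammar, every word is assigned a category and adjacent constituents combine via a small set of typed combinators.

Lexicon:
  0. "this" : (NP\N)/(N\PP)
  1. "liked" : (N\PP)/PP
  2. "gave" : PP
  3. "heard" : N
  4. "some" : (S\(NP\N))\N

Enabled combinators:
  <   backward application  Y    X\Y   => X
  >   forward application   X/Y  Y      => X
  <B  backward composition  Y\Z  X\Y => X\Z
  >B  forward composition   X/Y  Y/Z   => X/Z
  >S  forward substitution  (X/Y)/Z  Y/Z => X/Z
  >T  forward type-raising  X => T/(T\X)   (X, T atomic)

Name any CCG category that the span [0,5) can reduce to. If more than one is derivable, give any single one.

[0,5] S   <
  [0,3] NP\N   >
    [0,1] "this" : (NP\N)/(N\PP)
    [1,3] N\PP   >
      [1,2] "liked" : (N\PP)/PP
      [2,3] "gave" : PP
  [3,5] S\(NP\N)   <
    [3,4] "heard" : N
    [4,5] "some" : (S\(NP\N))\N

S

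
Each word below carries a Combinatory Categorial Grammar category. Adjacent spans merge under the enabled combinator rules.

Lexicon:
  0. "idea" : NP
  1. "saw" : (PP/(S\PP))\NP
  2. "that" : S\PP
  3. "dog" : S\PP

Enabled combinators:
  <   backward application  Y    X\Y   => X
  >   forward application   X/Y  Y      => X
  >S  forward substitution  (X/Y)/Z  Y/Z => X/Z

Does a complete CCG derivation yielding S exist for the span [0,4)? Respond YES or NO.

YES

[0,4] S   <
  [0,3] PP   >
    [0,2] PP/(S\PP)   <
      [0,1] "idea" : NP
      [1,2] "saw" : (PP/(S\PP))\NP
    [2,3] "that" : S\PP
  [3,4] "dog" : S\PP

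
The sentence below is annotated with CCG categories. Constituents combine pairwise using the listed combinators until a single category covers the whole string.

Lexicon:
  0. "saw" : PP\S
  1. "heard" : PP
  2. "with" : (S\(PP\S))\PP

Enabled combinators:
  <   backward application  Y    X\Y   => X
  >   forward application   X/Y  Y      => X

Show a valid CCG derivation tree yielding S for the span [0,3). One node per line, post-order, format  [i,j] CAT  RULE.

[0,1] PP\S  lex  "saw"
[1,2] PP  lex  "heard"
[2,3] (S\(PP\S))\PP  lex  "with"
[1,3] S\(PP\S)  <  k=2
[0,3] S  <  k=1

[0,3] S   <
  [0,1] "saw" : PP\S
  [1,3] S\(PP\S)   <
    [1,2] "heard" : PP
    [2,3] "with" : (S\(PP\S))\PP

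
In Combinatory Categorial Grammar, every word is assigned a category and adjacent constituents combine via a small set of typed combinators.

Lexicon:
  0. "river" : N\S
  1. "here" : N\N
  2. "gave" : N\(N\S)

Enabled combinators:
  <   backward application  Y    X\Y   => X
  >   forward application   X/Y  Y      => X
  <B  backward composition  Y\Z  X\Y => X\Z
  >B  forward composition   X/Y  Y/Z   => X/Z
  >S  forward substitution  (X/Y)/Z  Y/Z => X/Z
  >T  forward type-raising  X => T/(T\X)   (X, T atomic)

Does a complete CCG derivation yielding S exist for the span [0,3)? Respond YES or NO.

N\S N\N N\(N\S)
CKY chart[0,3] = {N, N/(N\N), NP/(NP\N), PP/(PP\N), S/(S\N)}; S ∉ chart

NO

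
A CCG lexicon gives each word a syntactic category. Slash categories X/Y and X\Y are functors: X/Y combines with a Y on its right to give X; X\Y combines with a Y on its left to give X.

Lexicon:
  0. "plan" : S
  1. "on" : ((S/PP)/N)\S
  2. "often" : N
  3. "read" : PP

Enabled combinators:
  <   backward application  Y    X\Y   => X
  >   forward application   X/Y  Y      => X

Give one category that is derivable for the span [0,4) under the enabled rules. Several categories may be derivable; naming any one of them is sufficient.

S

[0,4] S   >
  [0,3] S/PP   >
    [0,2] (S/PP)/N   <
      [0,1] "plan" : S
      [1,2] "on" : ((S/PP)/N)\S
    [2,3] "often" : N
  [3,4] "read" : PP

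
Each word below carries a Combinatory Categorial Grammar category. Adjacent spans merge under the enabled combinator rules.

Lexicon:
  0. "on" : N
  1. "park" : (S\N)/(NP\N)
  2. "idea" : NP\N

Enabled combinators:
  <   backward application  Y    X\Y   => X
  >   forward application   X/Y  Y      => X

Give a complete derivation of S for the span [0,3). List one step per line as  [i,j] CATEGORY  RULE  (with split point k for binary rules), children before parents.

[0,3] S   <
  [0,1] "on" : N
  [1,3] S\N   >
    [1,2] "park" : (S\N)/(NP\N)
    [2,3] "idea" : NP\N

[0,1] N  lex  "on"
[1,2] (S\N)/(NP\N)  lex  "park"
[2,3] NP\N  lex  "idea"
[1,3] S\N  >  k=2
[0,3] S  <  k=1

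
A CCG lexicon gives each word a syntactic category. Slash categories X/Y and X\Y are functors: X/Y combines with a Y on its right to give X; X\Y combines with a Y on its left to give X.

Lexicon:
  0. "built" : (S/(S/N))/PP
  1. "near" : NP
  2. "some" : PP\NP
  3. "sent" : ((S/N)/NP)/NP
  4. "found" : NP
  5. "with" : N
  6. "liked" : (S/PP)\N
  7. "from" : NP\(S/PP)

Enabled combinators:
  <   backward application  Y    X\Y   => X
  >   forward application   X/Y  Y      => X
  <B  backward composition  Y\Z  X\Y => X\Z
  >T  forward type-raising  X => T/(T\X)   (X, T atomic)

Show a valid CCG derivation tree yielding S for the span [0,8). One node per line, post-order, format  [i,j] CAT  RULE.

[0,1] (S/(S/N))/PP  lex  "built"
[1,2] NP  lex  "near"
[2,3] PP\NP  lex  "some"
[1,3] PP  <  k=2
[0,3] S/(S/N)  >  k=1
[3,4] ((S/N)/NP)/NP  lex  "sent"
[4,5] NP  lex  "found"
[3,5] (S/N)/NP  >  k=4
[5,6] N  lex  "with"
[6,7] (S/PP)\N  lex  "liked"
[7,8] NP\(S/PP)  lex  "from"
[6,8] NP\N  <B  k=7
[5,8] NP  <  k=6
[3,8] S/N  >  k=5
[0,8] S  >  k=3

[0,8] S   >
  [0,3] S/(S/N)   >
    [0,1] "built" : (S/(S/N))/PP
    [1,3] PP   <
      [1,2] "near" : NP
      [2,3] "some" : PP\NP
  [3,8] S/N   >
    [3,5] (S/N)/NP   >
      [3,4] "sent" : ((S/N)/NP)/NP
      [4,5] "found" : NP
    [5,8] NP   <
      [5,6] "with" : N
      [6,8] NP\N   <B
        [6,7] "liked" : (S/PP)\N
        [7,8] "from" : NP\(S/PP)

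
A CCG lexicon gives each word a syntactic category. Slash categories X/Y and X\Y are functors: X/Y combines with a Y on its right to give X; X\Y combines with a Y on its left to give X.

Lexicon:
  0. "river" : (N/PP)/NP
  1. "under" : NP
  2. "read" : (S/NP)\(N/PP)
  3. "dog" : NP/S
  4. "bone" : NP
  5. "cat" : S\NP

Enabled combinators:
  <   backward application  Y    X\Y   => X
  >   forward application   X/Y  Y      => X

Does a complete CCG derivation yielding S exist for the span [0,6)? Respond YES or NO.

YES

[0,6] S   >
  [0,3] S/NP   <
    [0,2] N/PP   >
      [0,1] "river" : (N/PP)/NP
      [1,2] "under" : NP
    [2,3] "read" : (S/NP)\(N/PP)
  [3,6] NP   >
    [3,4] "dog" : NP/S
    [4,6] S   <
      [4,5] "bone" : NP
      [5,6] "cat" : S\NP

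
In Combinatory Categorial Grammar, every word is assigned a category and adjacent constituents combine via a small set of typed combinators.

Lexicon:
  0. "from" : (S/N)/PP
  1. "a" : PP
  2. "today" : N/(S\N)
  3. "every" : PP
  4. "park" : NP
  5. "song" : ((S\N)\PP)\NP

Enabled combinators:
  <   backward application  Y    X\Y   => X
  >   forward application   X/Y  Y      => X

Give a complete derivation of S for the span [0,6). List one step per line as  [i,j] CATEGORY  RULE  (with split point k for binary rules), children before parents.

[0,6] S   >
  [0,2] S/N   >
    [0,1] "from" : (S/N)/PP
    [1,2] "a" : PP
  [2,6] N   >
    [2,3] "today" : N/(S\N)
    [3,6] S\N   <
      [3,4] "every" : PP
      [4,6] (S\N)\PP   <
        [4,5] "park" : NP
        [5,6] "song" : ((S\N)\PP)\NP

[0,1] (S/N)/PP  lex  "from"
[1,2] PP  lex  "a"
[0,2] S/N  >  k=1
[2,3] N/(S\N)  lex  "today"
[3,4] PP  lex  "every"
[4,5] NP  lex  "park"
[5,6] ((S\N)\PP)\NP  lex  "song"
[4,6] (S\N)\PP  <  k=5
[3,6] S\N  <  k=4
[2,6] N  >  k=3
[0,6] S  >  k=2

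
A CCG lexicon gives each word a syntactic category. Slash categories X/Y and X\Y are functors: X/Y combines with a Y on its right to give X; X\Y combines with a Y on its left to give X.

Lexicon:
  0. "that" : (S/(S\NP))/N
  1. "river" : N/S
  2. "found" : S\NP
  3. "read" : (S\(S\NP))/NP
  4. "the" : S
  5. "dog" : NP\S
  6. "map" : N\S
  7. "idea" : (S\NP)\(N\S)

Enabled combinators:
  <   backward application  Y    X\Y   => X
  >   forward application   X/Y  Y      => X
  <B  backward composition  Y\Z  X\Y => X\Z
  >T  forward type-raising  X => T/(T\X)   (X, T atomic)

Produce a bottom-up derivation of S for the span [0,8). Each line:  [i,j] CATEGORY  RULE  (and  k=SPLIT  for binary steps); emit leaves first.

[0,1] (S/(S\NP))/N  lex  "that"
[1,2] N/S  lex  "river"
[2,3] S\NP  lex  "found"
[3,4] (S\(S\NP))/NP  lex  "read"
[4,5] S  lex  "the"
[5,6] NP\S  lex  "dog"
[4,6] NP  <  k=5
[3,6] S\(S\NP)  >  k=4
[2,6] S  <  k=3
[1,6] N  >  k=2
[0,6] S/(S\NP)  >  k=1
[6,7] N\S  lex  "map"
[7,8] (S\NP)\(N\S)  lex  "idea"
[6,8] S\NP  <  k=7
[0,8] S  >  k=6

[0,8] S   >
  [0,6] S/(S\NP)   >
    [0,1] "that" : (S/(S\NP))/N
    [1,6] N   >
      [1,2] "river" : N/S
      [2,6] S   <
        [2,3] "found" : S\NP
        [3,6] S\(S\NP)   >
          [3,4] "read" : (S\(S\NP))/NP
          [4,6] NP   <
            [4,5] "the" : S
            [5,6] "dog" : NP\S
  [6,8] S\NP   <
    [6,7] "map" : N\S
    [7,8] "idea" : (S\NP)\(N\S)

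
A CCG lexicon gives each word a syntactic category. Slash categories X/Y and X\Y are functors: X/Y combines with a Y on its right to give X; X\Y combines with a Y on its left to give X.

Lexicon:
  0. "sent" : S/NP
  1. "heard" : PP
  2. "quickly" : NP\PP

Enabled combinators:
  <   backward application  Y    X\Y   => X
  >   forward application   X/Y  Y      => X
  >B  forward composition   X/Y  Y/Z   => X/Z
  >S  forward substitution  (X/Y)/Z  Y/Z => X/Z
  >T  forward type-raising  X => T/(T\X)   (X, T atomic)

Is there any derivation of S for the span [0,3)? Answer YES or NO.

YES

[0,3] S   >
  [0,1] "sent" : S/NP
  [1,3] NP   <
    [1,2] "heard" : PP
    [2,3] "quickly" : NP\PP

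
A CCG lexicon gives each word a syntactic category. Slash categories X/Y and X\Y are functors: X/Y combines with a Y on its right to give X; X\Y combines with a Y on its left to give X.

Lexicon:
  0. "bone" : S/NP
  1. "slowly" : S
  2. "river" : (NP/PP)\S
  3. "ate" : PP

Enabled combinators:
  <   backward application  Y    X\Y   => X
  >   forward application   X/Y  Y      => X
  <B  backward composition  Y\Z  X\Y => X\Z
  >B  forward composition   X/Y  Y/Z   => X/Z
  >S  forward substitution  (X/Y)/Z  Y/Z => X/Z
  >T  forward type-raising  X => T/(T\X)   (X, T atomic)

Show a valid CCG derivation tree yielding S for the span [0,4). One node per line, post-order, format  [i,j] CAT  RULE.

[0,4] S   >
  [0,1] "bone" : S/NP
  [1,4] NP   >
    [1,3] NP/PP   <
      [1,2] "slowly" : S
      [2,3] "river" : (NP/PP)\S
    [3,4] "ate" : PP

[0,1] S/NP  lex  "bone"
[1,2] S  lex  "slowly"
[2,3] (NP/PP)\S  lex  "river"
[1,3] NP/PP  <  k=2
[3,4] PP  lex  "ate"
[1,4] NP  >  k=3
[0,4] S  >  k=1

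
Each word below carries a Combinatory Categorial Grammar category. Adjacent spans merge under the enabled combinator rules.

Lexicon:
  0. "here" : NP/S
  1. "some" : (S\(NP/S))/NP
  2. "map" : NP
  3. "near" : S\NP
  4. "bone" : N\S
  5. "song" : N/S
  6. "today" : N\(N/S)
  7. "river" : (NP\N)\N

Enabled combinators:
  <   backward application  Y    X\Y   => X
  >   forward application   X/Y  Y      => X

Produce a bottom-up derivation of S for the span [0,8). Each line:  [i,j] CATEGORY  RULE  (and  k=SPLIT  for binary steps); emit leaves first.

[0,1] NP/S  lex  "here"
[1,2] (S\(NP/S))/NP  lex  "some"
[2,3] NP  lex  "map"
[3,4] S\NP  lex  "near"
[2,4] S  <  k=3
[4,5] N\S  lex  "bone"
[2,5] N  <  k=4
[5,6] N/S  lex  "song"
[6,7] N\(N/S)  lex  "today"
[5,7] N  <  k=6
[7,8] (NP\N)\N  lex  "river"
[5,8] NP\N  <  k=7
[2,8] NP  <  k=5
[1,8] S\(NP/S)  >  k=2
[0,8] S  <  k=1

[0,8] S   <
  [0,1] "here" : NP/S
  [1,8] S\(NP/S)   >
    [1,2] "some" : (S\(NP/S))/NP
    [2,8] NP   <
      [2,5] N   <
        [2,4] S   <
          [2,3] "map" : NP
          [3,4] "near" : S\NP
        [4,5] "bone" : N\S
      [5,8] NP\N   <
        [5,7] N   <
          [5,6] "song" : N/S
          [6,7] "today" : N\(N/S)
        [7,8] "river" : (NP\N)\N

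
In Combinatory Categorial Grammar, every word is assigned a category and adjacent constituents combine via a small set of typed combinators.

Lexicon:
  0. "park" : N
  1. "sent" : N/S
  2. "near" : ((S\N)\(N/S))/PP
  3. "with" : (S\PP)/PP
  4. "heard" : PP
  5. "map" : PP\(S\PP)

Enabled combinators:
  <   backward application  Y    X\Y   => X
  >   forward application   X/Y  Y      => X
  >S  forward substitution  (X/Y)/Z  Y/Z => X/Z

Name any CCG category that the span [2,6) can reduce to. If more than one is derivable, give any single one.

[0,6] S   <
  [0,1] "park" : N
  [1,6] S\N   <
    [1,2] "sent" : N/S
    [2,6] (S\N)\(N/S)   >
      [2,3] "near" : ((S\N)\(N/S))/PP
      [3,6] PP   <
        [3,5] S\PP   >
          [3,4] "with" : (S\PP)/PP
          [4,5] "heard" : PP
        [5,6] "map" : PP\(S\PP)

(S\N)\(N/S)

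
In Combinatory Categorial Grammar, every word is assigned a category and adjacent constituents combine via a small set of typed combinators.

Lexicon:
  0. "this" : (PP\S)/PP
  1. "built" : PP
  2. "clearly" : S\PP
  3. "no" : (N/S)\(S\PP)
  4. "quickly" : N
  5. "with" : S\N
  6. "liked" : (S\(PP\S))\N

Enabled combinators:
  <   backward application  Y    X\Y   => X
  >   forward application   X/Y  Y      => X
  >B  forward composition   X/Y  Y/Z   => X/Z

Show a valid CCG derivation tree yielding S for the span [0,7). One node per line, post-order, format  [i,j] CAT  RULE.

[0,7] S   <
  [0,2] PP\S   >
    [0,1] "this" : (PP\S)/PP
    [1,2] "built" : PP
  [2,7] S\(PP\S)   <
    [2,6] N   >
      [2,4] N/S   <
        [2,3] "clearly" : S\PP
        [3,4] "no" : (N/S)\(S\PP)
      [4,6] S   <
        [4,5] "quickly" : N
        [5,6] "with" : S\N
    [6,7] "liked" : (S\(PP\S))\N

[0,1] (PP\S)/PP  lex  "this"
[1,2] PP  lex  "built"
[0,2] PP\S  >  k=1
[2,3] S\PP  lex  "clearly"
[3,4] (N/S)\(S\PP)  lex  "no"
[2,4] N/S  <  k=3
[4,5] N  lex  "quickly"
[5,6] S\N  lex  "with"
[4,6] S  <  k=5
[2,6] N  >  k=4
[6,7] (S\(PP\S))\N  lex  "liked"
[2,7] S\(PP\S)  <  k=6
[0,7] S  <  k=2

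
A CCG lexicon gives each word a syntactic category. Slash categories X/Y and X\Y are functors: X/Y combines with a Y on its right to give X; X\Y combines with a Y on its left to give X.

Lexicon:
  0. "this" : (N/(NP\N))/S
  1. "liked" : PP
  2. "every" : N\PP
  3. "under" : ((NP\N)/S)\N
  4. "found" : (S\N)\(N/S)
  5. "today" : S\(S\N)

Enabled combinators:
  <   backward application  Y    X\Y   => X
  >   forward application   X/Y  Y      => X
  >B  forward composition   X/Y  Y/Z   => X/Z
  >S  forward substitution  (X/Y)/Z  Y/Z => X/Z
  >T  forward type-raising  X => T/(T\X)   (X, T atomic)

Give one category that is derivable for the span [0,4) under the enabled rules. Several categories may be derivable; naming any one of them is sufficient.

[0,6] S   <
  [0,5] S\N   <
    [0,4] N/S   >S
      [0,1] "this" : (N/(NP\N))/S
      [1,4] (NP\N)/S   <
        [1,3] N   <
          [1,2] "liked" : PP
          [2,3] "every" : N\PP
        [3,4] "under" : ((NP\N)/S)\N
    [4,5] "found" : (S\N)\(N/S)
  [5,6] "today" : S\(S\N)

N/S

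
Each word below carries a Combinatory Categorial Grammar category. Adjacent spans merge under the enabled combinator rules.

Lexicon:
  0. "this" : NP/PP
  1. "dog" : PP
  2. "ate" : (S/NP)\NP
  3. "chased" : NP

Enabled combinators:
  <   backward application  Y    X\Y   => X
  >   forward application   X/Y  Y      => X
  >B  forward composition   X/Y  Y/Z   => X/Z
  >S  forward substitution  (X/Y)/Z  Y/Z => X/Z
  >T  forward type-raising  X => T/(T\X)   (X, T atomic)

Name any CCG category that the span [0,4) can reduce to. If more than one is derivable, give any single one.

S

[0,4] S   >
  [0,3] S/NP   <
    [0,2] NP   >
      [0,1] "this" : NP/PP
      [1,2] "dog" : PP
    [2,3] "ate" : (S/NP)\NP
  [3,4] "chased" : NP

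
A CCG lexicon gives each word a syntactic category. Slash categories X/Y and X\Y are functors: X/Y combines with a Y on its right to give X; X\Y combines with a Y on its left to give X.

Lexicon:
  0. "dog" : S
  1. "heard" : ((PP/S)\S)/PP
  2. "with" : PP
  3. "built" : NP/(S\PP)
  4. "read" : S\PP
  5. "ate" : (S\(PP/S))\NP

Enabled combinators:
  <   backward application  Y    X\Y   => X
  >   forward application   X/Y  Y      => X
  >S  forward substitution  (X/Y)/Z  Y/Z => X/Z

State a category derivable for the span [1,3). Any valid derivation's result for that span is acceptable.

(PP/S)\S

[0,6] S   <
  [0,3] PP/S   <
    [0,1] "dog" : S
    [1,3] (PP/S)\S   >
      [1,2] "heard" : ((PP/S)\S)/PP
      [2,3] "with" : PP
  [3,6] S\(PP/S)   <
    [3,5] NP   >
      [3,4] "built" : NP/(S\PP)
      [4,5] "read" : S\PP
    [5,6] "ate" : (S\(PP/S))\NP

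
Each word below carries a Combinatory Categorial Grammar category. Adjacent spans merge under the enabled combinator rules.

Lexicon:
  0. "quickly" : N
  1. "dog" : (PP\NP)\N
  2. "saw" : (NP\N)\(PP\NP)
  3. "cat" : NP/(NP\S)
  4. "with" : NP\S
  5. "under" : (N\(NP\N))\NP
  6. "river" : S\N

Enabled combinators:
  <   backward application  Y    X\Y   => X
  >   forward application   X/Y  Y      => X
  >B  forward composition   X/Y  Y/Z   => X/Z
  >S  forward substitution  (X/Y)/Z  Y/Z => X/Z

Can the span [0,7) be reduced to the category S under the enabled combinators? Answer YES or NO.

[0,7] S   <
  [0,6] N   <
    [0,3] NP\N   <
      [0,2] PP\NP   <
        [0,1] "quickly" : N
        [1,2] "dog" : (PP\NP)\N
      [2,3] "saw" : (NP\N)\(PP\NP)
    [3,6] N\(NP\N)   <
      [3,5] NP   >
        [3,4] "cat" : NP/(NP\S)
        [4,5] "with" : NP\S
      [5,6] "under" : (N\(NP\N))\NP
  [6,7] "river" : S\N

YES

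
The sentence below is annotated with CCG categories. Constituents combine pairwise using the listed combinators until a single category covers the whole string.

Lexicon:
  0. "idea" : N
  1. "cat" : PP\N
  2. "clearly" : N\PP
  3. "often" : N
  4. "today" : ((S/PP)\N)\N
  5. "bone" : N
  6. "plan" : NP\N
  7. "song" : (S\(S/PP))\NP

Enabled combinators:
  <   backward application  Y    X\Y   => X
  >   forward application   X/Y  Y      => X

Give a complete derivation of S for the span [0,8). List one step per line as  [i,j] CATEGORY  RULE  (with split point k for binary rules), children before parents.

[0,1] N  lex  "idea"
[1,2] PP\N  lex  "cat"
[0,2] PP  <  k=1
[2,3] N\PP  lex  "clearly"
[0,3] N  <  k=2
[3,4] N  lex  "often"
[4,5] ((S/PP)\N)\N  lex  "today"
[3,5] (S/PP)\N  <  k=4
[0,5] S/PP  <  k=3
[5,6] N  lex  "bone"
[6,7] NP\N  lex  "plan"
[5,7] NP  <  k=6
[7,8] (S\(S/PP))\NP  lex  "song"
[5,8] S\(S/PP)  <  k=7
[0,8] S  <  k=5

[0,8] S   <
  [0,5] S/PP   <
    [0,3] N   <
      [0,2] PP   <
        [0,1] "idea" : N
        [1,2] "cat" : PP\N
      [2,3] "clearly" : N\PP
    [3,5] (S/PP)\N   <
      [3,4] "often" : N
      [4,5] "today" : ((S/PP)\N)\N
  [5,8] S\(S/PP)   <
    [5,7] NP   <
      [5,6] "bone" : N
      [6,7] "plan" : NP\N
    [7,8] "song" : (S\(S/PP))\NP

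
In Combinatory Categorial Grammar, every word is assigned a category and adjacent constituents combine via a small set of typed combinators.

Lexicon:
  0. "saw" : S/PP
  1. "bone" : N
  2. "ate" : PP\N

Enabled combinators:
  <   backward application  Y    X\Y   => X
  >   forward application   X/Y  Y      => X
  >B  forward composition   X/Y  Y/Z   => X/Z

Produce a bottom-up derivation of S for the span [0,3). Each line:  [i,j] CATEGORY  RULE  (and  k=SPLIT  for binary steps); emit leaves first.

[0,1] S/PP  lex  "saw"
[1,2] N  lex  "bone"
[2,3] PP\N  lex  "ate"
[1,3] PP  <  k=2
[0,3] S  >  k=1

[0,3] S   >
  [0,1] "saw" : S/PP
  [1,3] PP   <
    [1,2] "bone" : N
    [2,3] "ate" : PP\N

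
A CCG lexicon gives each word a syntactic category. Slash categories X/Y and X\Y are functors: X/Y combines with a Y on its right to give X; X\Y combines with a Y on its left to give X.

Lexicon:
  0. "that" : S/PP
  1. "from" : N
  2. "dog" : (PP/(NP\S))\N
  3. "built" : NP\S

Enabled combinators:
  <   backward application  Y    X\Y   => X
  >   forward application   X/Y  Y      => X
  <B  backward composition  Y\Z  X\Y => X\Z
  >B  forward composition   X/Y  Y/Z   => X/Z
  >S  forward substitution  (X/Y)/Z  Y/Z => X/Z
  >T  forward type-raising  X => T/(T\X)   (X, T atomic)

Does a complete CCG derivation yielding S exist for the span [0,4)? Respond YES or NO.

YES

[0,4] S   >
  [0,1] "that" : S/PP
  [1,4] PP   >
    [1,3] PP/(NP\S)   <
      [1,2] "from" : N
      [2,3] "dog" : (PP/(NP\S))\N
    [3,4] "built" : NP\S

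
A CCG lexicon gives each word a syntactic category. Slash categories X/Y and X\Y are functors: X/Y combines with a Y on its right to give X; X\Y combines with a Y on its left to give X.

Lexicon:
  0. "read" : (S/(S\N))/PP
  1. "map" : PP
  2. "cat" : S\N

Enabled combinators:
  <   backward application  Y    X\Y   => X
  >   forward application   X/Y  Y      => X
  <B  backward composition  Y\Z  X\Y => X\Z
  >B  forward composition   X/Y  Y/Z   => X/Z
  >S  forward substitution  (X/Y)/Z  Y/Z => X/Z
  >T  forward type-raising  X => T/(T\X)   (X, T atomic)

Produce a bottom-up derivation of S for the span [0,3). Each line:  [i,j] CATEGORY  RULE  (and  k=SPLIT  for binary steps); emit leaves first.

[0,1] (S/(S\N))/PP  lex  "read"
[1,2] PP  lex  "map"
[0,2] S/(S\N)  >  k=1
[2,3] S\N  lex  "cat"
[0,3] S  >  k=2

[0,3] S   >
  [0,2] S/(S\N)   >
    [0,1] "read" : (S/(S\N))/PP
    [1,2] "map" : PP
  [2,3] "cat" : S\N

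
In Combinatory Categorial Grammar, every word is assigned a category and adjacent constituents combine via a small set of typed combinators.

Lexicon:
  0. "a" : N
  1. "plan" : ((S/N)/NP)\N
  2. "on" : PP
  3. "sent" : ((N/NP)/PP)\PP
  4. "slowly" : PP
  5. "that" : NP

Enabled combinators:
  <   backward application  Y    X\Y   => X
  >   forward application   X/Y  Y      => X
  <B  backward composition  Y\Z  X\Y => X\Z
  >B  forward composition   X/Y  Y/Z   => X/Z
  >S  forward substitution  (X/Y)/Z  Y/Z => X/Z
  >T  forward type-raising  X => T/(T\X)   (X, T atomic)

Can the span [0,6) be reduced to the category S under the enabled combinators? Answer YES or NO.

[0,6] S   >
  [0,5] S/NP   >S
    [0,2] (S/N)/NP   <
      [0,1] "a" : N
      [1,2] "plan" : ((S/N)/NP)\N
    [2,5] N/NP   >
      [2,4] (N/NP)/PP   <
        [2,3] "on" : PP
        [3,4] "sent" : ((N/NP)/PP)\PP
      [4,5] "slowly" : PP
  [5,6] "that" : NP

YES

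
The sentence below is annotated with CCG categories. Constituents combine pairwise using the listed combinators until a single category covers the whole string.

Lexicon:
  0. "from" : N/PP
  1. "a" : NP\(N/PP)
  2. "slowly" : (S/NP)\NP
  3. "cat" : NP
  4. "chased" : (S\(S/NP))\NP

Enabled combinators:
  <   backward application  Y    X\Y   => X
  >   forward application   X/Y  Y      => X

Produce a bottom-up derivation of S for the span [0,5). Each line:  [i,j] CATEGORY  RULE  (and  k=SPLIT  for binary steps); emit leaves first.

[0,5] S   <
  [0,3] S/NP   <
    [0,2] NP   <
      [0,1] "from" : N/PP
      [1,2] "a" : NP\(N/PP)
    [2,3] "slowly" : (S/NP)\NP
  [3,5] S\(S/NP)   <
    [3,4] "cat" : NP
    [4,5] "chased" : (S\(S/NP))\NP

[0,1] N/PP  lex  "from"
[1,2] NP\(N/PP)  lex  "a"
[0,2] NP  <  k=1
[2,3] (S/NP)\NP  lex  "slowly"
[0,3] S/NP  <  k=2
[3,4] NP  lex  "cat"
[4,5] (S\(S/NP))\NP  lex  "chased"
[3,5] S\(S/NP)  <  k=4
[0,5] S  <  k=3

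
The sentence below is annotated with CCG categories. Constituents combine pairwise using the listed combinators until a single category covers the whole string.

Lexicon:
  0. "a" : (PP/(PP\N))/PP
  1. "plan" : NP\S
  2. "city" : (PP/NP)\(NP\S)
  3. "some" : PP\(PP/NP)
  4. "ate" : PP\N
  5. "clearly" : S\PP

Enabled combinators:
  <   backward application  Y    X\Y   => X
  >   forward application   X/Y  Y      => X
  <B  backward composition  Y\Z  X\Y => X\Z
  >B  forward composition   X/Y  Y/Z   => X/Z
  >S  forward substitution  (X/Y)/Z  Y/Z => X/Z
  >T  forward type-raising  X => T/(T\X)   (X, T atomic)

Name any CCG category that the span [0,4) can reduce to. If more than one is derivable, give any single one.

[0,6] S   <
  [0,5] PP   >
    [0,4] PP/(PP\N)   >
      [0,1] "a" : (PP/(PP\N))/PP
      [1,4] PP   <
        [1,3] PP/NP   <
          [1,2] "plan" : NP\S
          [2,3] "city" : (PP/NP)\(NP\S)
        [3,4] "some" : PP\(PP/NP)
    [4,5] "ate" : PP\N
  [5,6] "clearly" : S\PP

PP/(PP\N)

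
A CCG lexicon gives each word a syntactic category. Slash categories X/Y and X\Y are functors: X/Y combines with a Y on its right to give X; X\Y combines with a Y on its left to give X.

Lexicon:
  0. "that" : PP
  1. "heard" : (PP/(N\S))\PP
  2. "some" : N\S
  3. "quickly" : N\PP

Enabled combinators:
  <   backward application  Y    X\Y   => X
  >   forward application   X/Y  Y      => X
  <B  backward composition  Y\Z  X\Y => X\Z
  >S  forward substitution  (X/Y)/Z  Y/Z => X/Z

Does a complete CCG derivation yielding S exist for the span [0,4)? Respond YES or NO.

PP (PP/(N\S))\PP N\S N\PP
CKY chart[0,4] = {N}; S ∉ chart

NO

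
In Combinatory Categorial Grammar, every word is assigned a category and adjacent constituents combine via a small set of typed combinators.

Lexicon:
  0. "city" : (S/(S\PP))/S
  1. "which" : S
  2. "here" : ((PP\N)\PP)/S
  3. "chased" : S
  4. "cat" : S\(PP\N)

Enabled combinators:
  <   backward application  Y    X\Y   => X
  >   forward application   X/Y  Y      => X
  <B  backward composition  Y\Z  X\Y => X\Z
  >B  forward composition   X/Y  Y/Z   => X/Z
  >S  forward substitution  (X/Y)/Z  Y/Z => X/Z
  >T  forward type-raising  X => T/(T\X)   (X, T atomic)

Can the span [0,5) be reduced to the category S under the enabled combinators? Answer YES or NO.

YES

[0,5] S   >
  [0,2] S/(S\PP)   >
    [0,1] "city" : (S/(S\PP))/S
    [1,2] "which" : S
  [2,5] S\PP   <B
    [2,4] (PP\N)\PP   >
      [2,3] "here" : ((PP\N)\PP)/S
      [3,4] "chased" : S
    [4,5] "cat" : S\(PP\N)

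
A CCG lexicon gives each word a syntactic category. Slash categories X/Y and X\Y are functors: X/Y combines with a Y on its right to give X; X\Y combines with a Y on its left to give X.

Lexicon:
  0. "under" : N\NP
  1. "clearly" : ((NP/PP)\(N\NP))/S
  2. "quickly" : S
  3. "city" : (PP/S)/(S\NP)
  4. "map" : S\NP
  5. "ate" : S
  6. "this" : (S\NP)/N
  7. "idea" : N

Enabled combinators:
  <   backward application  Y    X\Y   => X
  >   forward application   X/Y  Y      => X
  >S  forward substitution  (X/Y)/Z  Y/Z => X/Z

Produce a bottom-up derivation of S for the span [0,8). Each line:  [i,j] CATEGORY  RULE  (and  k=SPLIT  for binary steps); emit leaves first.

[0,8] S   <
  [0,6] NP   >
    [0,3] NP/PP   <
      [0,1] "under" : N\NP
      [1,3] (NP/PP)\(N\NP)   >
        [1,2] "clearly" : ((NP/PP)\(N\NP))/S
        [2,3] "quickly" : S
    [3,6] PP   >
      [3,5] PP/S   >
        [3,4] "city" : (PP/S)/(S\NP)
        [4,5] "map" : S\NP
      [5,6] "ate" : S
  [6,8] S\NP   >
    [6,7] "this" : (S\NP)/N
    [7,8] "idea" : N

[0,1] N\NP  lex  "under"
[1,2] ((NP/PP)\(N\NP))/S  lex  "clearly"
[2,3] S  lex  "quickly"
[1,3] (NP/PP)\(N\NP)  >  k=2
[0,3] NP/PP  <  k=1
[3,4] (PP/S)/(S\NP)  lex  "city"
[4,5] S\NP  lex  "map"
[3,5] PP/S  >  k=4
[5,6] S  lex  "ate"
[3,6] PP  >  k=5
[0,6] NP  >  k=3
[6,7] (S\NP)/N  lex  "this"
[7,8] N  lex  "idea"
[6,8] S\NP  >  k=7
[0,8] S  <  k=6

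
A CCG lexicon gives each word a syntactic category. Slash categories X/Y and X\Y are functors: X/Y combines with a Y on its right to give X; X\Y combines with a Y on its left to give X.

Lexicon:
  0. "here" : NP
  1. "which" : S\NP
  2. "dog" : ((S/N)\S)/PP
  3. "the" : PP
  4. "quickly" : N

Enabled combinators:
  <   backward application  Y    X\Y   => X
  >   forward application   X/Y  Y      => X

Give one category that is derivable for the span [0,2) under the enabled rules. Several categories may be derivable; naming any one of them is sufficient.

[0,5] S   >
  [0,4] S/N   <
    [0,2] S   <
      [0,1] "here" : NP
      [1,2] "which" : S\NP
    [2,4] (S/N)\S   >
      [2,3] "dog" : ((S/N)\S)/PP
      [3,4] "the" : PP
  [4,5] "quickly" : N

S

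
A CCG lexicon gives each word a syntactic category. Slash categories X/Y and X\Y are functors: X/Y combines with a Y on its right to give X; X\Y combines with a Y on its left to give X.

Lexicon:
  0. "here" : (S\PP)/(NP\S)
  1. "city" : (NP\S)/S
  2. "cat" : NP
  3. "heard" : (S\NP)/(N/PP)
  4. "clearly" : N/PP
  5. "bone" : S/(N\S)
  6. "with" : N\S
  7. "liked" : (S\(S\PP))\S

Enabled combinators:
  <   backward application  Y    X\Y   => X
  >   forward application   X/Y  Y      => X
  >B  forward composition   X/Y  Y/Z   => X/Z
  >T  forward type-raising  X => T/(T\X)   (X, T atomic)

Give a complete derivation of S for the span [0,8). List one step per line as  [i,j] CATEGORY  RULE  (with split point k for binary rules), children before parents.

[0,8] S   <
  [0,5] S\PP   >
    [0,1] "here" : (S\PP)/(NP\S)
    [1,5] NP\S   >
      [1,2] "city" : (NP\S)/S
      [2,5] S   <
        [2,3] "cat" : NP
        [3,5] S\NP   >
          [3,4] "heard" : (S\NP)/(N/PP)
          [4,5] "clearly" : N/PP
  [5,8] S\(S\PP)   <
    [5,7] S   >
      [5,6] "bone" : S/(N\S)
      [6,7] "with" : N\S
    [7,8] "liked" : (S\(S\PP))\S

[0,1] (S\PP)/(NP\S)  lex  "here"
[1,2] (NP\S)/S  lex  "city"
[2,3] NP  lex  "cat"
[3,4] (S\NP)/(N/PP)  lex  "heard"
[4,5] N/PP  lex  "clearly"
[3,5] S\NP  >  k=4
[2,5] S  <  k=3
[1,5] NP\S  >  k=2
[0,5] S\PP  >  k=1
[5,6] S/(N\S)  lex  "bone"
[6,7] N\S  lex  "with"
[5,7] S  >  k=6
[7,8] (S\(S\PP))\S  lex  "liked"
[5,8] S\(S\PP)  <  k=7
[0,8] S  <  k=5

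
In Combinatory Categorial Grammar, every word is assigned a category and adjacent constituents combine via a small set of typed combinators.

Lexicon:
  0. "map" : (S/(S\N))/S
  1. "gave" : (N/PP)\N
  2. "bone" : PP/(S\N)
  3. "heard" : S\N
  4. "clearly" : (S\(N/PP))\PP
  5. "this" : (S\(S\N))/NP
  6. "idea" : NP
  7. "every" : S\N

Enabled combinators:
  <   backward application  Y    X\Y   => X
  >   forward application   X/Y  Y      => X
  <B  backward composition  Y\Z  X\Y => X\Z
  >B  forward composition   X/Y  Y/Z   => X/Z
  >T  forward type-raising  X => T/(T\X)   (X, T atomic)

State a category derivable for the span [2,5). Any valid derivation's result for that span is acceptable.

S\(N/PP)

[0,8] S   >
  [0,7] S/(S\N)   >
    [0,1] "map" : (S/(S\N))/S
    [1,7] S   <
      [1,5] S\N   <B
        [1,2] "gave" : (N/PP)\N
        [2,5] S\(N/PP)   <
          [2,4] PP   >
            [2,3] "bone" : PP/(S\N)
            [3,4] "heard" : S\N
          [4,5] "clearly" : (S\(N/PP))\PP
      [5,7] S\(S\N)   >
        [5,6] "this" : (S\(S\N))/NP
        [6,7] "idea" : NP
  [7,8] "every" : S\N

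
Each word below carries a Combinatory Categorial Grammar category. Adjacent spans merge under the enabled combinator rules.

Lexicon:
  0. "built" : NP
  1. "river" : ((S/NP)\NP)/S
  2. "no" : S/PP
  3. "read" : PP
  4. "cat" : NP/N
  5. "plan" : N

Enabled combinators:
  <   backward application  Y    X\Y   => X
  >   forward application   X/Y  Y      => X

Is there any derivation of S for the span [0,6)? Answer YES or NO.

YES

[0,6] S   >
  [0,4] S/NP   <
    [0,1] "built" : NP
    [1,4] (S/NP)\NP   >
      [1,2] "river" : ((S/NP)\NP)/S
      [2,4] S   >
        [2,3] "no" : S/PP
        [3,4] "read" : PP
  [4,6] NP   >
    [4,5] "cat" : NP/N
    [5,6] "plan" : N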